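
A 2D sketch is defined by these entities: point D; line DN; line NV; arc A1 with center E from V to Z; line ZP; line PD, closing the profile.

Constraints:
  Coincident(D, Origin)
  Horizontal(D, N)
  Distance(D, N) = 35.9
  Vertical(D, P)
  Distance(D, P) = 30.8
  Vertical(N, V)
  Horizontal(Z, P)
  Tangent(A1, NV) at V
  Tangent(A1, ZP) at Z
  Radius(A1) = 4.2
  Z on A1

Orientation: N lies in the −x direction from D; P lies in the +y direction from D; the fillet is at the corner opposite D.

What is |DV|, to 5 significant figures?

44.681

D is at the origin; DN is horizontal with |DN| = 35.9 and N on the −x side, so N = (-35.900, 0.0000). DP is vertical with |DP| = 30.8 and P on the +y side, so P = (0.0000, 30.800). The virtual corner opposite D is at (-35.900, 30.800). The tangent condition forces EV to be normal to NV and since A1 is tangent to ZP there, EZ ⟂ ZP, with radius 4.2, so the center E sits 4.2 in from both sides at E = (-31.700, 26.600). That places the tangent points at V = (-35.900, 26.600) on NV and Z = (-31.700, 30.800) on ZP. Then |DV| = |V − D| = 44.681.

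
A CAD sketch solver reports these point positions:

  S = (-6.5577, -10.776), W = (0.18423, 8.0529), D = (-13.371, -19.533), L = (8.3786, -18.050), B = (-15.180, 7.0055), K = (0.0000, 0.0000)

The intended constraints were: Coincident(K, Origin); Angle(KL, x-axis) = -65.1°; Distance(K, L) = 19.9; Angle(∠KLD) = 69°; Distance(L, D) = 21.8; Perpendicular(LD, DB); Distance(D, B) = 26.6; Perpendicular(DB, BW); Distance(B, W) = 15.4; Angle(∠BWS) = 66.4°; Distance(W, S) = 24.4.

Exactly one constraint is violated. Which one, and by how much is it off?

Distance(W, S) = 24.4 — off by 4.40.

K = (0.00, 0.00) ✓; KL at -65.10° ✓; |KL| = 19.90 ✓; ∠KLD = 69.00° ✓; |LD| = 21.80 ✓; ∠(LD, DB) = 90.00° ✓; |DB| = 26.60 ✓; ∠(DB, BW) = 90.00° ✓; |BW| = 15.40 ✓; ∠BWS = 66.40° ✓; |WS| = 20.00 ✗.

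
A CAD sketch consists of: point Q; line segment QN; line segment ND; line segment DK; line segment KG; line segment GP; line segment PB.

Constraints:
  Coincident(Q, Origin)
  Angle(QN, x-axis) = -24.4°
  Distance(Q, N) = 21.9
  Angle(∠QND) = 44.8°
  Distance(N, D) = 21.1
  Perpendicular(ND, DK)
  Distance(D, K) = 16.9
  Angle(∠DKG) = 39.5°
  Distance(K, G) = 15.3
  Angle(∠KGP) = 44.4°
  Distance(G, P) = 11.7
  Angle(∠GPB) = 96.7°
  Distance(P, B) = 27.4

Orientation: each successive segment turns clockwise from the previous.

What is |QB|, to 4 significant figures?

19.88

Q is at the origin; QN runs at -24.4° with length 21.9, so N = (19.94, -9.047). ∠QND = 44.8° gives ND at -159.6° from the x-axis; with |ND| = 21.1, D = (0.1673, -16.40). ND ⟂ DK, so DK runs at 110.4°; with |DK| = 16.9, K = (-5.724, -0.5618). ∠DKG = 39.5° gives KG at -30.10° from the x-axis; with |KG| = 15.3, G = (7.513, -8.235). ∠KGP = 44.4° gives GP at -165.7° from the x-axis; with |GP| = 11.7, P = (-3.824, -11.12). ∠GPB = 96.7° gives PB at 111.0° from the x-axis; with |PB| = 27.4, B = (-13.64, 14.46). Then |QB| = |B − Q| = 19.88.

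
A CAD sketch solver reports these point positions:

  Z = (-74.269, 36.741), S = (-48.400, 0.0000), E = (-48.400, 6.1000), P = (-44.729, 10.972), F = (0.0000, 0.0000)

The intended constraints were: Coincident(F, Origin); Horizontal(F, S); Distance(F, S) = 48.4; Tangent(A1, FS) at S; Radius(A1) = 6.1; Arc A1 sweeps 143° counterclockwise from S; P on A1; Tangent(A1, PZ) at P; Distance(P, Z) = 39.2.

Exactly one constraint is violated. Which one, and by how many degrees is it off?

Tangent(A1, PZ) at P — off by 4.10°.

F = (0.00, 0.00) ✓; F.y = 0.00, S.y = 0.00 ✓; |FS| = 48.40 ✓; ∠(ES, SF) = 90.00° ✓; |ES| = 6.100 ✓; bearing(E→P) − bearing(E→S) = 143.0° ✓; |EP| = 6.100 ✓; ∠(EP, PZ) = 94.10° ✗; |PZ| = 39.20 ✓.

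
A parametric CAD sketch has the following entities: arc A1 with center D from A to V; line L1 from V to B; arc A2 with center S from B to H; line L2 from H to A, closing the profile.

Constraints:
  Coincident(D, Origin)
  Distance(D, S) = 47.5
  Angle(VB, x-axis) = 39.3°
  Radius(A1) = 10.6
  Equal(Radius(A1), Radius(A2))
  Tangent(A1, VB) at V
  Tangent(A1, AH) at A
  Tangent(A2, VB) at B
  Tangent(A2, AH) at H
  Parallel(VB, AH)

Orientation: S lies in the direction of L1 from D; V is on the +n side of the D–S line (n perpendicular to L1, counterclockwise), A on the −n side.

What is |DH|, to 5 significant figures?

48.668

The slot axis is L1's direction at 39.3°, so u = (cos 39.3°, sin 39.3°) = (0.77384, 0.63338) and n = (−sin 39.3°, cos 39.3°) = (-0.63338, 0.77384). D is at the origin and S lies 47.5 along u from D, so S = 47.5·u = (36.757, 30.086). Tangency of A1 to both parallel lines with radius 10.6 puts V and A at D ± 10.6·n: V = (-6.7138, 8.2027), A = (6.7138, -8.2027). Equal radii place B and H the same way about S: B = S + 10.6·n = (30.044, 38.288), H = S − 10.6·n = (43.471, 21.883). Then |DH| = |H − D| = 48.668.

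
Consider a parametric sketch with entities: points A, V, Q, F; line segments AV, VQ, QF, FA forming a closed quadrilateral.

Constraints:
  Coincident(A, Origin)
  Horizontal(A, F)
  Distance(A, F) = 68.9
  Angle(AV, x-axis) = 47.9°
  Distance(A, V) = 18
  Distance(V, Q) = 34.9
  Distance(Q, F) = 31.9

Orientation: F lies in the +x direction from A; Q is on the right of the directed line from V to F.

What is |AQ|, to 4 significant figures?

39.60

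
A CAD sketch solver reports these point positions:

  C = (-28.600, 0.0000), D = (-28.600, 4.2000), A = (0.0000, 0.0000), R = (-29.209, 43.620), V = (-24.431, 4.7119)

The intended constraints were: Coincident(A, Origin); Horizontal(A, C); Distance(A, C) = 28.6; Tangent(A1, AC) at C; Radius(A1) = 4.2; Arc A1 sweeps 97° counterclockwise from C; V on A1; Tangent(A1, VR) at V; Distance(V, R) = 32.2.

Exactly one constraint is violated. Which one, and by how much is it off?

Distance(V, R) = 32.2 — off by 7.00.

A = (0.00, 0.00) ✓; A.y = 0.00, C.y = 0.00 ✓; |AC| = 28.60 ✓; ∠(DC, CA) = 90.00° ✓; |DC| = 4.200 ✓; bearing(D→V) − bearing(D→C) = 97.00° ✓; |DV| = 4.200 ✓; ∠(DV, VR) = 90.00° ✓; |VR| = 39.20 ✗.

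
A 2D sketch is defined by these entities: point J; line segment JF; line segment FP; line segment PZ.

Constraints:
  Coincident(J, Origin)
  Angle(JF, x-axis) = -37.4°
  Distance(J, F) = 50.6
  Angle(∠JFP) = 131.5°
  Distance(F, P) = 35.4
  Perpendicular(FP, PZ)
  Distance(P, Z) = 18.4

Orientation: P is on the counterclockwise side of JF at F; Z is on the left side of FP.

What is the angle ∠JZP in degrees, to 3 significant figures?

106°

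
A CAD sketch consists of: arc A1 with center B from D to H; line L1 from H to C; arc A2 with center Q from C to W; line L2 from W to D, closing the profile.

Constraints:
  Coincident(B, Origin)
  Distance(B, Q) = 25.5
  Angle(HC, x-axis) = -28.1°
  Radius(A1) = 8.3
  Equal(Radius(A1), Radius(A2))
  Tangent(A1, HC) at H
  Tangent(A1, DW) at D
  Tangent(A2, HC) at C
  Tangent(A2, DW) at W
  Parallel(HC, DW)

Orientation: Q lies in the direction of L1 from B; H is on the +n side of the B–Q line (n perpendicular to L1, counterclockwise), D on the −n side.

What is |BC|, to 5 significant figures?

26.817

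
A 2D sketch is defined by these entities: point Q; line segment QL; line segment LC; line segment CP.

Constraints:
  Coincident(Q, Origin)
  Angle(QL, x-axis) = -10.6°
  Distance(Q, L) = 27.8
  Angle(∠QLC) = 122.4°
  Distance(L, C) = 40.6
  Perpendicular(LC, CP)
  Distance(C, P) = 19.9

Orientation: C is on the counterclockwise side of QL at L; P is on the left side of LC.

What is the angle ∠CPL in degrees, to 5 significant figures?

63.888°

Q is at the origin; QL runs at -10.6° with length 27.8, so L = 27.8·(cos -10.6°, sin -10.6°) = (27.326, -5.1138). ∠QLC = 122.4°, so LC runs at -10.6° + (180° − 122.4°) = 47.000° from the x-axis; with |LC| = 40.6, C = L + 40.6·(cos 47.000°, sin 47.000°) = (55.015, 24.579). LC ⟂ CP; with |CP| = 19.9 on the left of LC, P = C + 19.9·(-0.73135, 0.68200) = (40.461, 38.151). Then cos ∠CPL = PC·PL / (|PC||PL|), giving 63.888°.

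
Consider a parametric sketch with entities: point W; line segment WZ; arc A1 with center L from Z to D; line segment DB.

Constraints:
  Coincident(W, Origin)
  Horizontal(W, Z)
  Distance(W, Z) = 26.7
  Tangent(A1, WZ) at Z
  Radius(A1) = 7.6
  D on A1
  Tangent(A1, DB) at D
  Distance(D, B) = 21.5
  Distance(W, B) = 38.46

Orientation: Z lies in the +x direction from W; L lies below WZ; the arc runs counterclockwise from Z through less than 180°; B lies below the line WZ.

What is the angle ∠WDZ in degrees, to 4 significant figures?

103.4°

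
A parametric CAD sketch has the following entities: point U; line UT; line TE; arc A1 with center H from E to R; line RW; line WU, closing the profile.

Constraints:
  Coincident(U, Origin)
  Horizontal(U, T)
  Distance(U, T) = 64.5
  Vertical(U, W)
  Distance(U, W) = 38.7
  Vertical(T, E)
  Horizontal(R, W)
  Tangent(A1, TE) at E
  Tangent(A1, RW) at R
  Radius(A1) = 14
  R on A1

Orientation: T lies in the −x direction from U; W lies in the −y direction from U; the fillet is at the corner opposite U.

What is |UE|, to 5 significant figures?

69.068

U is at the origin; U and T share the same y with |UT| = 64.5 and T on the −x side, so T = (-64.500, 0.0000). UW is vertical with |UW| = 38.7 and W on the −y side, so W = (0.0000, -38.700). The virtual corner opposite U is at (-64.500, -38.700). The tangent condition forces HE to be normal to TE and the tangent condition forces HR to be normal to RW, with radius 14.0, so the center H sits 14.0 in from both sides at H = (-50.500, -24.700). That places the tangent points at E = (-64.500, -24.700) on TE and R = (-50.500, -38.700) on RW. Then |UE| = |E − U| = 69.068.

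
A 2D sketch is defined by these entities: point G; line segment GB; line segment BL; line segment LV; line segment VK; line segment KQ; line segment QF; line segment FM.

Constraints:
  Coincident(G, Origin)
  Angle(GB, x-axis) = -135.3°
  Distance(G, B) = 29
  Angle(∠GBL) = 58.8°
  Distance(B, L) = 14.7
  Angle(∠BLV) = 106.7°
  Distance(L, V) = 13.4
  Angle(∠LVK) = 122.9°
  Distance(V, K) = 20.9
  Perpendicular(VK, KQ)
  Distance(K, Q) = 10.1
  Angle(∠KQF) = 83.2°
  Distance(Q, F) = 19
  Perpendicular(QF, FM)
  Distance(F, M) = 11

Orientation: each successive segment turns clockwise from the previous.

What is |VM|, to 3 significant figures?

4.54

∠KQF = 83.2° gives QF at 146° from the x-axis; with |QF| = 19.0, F = (-14.2, -7.29). The perpendicularity gives FM at right angles to QF, so FM runs at 56.3°; with |FM| = 11.0, M = (-8.10, 1.87). Then |VM| = |M − V| = 4.54.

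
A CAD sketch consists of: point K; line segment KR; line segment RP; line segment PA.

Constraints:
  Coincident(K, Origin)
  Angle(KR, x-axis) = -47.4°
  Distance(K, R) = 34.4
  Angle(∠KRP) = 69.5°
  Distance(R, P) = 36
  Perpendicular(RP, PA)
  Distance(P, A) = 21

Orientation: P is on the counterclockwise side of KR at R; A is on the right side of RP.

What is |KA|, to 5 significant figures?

58.363

K is at the origin; KR runs at -47.4° with length 34.4, so R = 34.4·(cos -47.4°, sin -47.4°) = (23.285, -25.322). ∠KRP = 69.5°, so RP runs at -47.4° + (180° − 69.5°) = 63.100° from the x-axis; with |RP| = 36.0, P = R + 36.0·(cos 63.100°, sin 63.100°) = (39.572, 6.7830). RP is perpendicular to PA; with |PA| = 21.0 on the right of RP, A = P + 21.0·(0.89180, -0.45243) = (58.300, -2.7182). Then |KA| = |A − K| = 58.363.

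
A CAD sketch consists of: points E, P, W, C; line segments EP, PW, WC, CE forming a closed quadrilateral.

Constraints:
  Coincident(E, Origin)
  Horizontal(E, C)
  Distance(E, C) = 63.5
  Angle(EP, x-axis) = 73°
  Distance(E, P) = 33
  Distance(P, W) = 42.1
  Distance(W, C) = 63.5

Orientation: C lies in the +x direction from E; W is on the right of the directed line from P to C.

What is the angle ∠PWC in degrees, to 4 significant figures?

69.08°

Checks: |PW| = 42.10 ✓; |WC| = 63.50 ✓.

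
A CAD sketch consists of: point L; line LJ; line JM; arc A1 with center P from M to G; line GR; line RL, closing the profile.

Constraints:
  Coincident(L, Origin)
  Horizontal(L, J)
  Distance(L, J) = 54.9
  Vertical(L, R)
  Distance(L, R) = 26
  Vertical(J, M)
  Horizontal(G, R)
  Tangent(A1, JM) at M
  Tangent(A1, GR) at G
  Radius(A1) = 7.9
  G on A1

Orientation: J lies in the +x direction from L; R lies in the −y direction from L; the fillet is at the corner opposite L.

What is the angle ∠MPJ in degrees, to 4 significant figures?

66.42°

The virtual corner opposite L is at (54.90, -26.00). Since A1 is tangent to JM there, PM ⟂ JM and the tangent condition forces PG to be normal to GR, with radius 7.9, so the center P sits 7.9 in from both sides at P = (47.00, -18.10). That places the tangent points at M = (54.90, -18.10) on JM and G = (47.00, -26.00) on GR. Then cos ∠MPJ = PM·PJ / (|PM||PJ|), giving 66.42°.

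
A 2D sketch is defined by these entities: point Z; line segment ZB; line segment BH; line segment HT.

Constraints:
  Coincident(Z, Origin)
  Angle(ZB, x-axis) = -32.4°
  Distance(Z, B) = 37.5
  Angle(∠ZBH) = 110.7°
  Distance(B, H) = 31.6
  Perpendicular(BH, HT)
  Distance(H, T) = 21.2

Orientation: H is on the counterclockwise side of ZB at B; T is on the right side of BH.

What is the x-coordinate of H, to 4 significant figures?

56.93

Z is at the origin; ZB runs at -32.4° with length 37.5, so B = 37.5·(cos -32.4°, sin -32.4°) = (31.66, -20.09). ∠ZBH = 110.7°, so BH runs at -32.4° + (180° − 110.7°) = 36.90° from the x-axis; with |BH| = 31.6, H = B + 31.6·(cos 36.90°, sin 36.90°) = (56.93, -1.120). So H.x = 56.93.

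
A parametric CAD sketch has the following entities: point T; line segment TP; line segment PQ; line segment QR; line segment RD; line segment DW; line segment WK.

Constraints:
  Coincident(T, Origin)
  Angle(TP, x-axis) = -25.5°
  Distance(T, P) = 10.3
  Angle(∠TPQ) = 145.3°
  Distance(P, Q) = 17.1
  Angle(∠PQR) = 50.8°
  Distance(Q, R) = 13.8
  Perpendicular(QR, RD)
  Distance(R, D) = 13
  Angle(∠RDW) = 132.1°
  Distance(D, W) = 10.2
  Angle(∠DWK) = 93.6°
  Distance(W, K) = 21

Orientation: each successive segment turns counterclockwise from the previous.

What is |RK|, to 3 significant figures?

23.2

∠RDW = 132.1° gives DW at -83.7° from the x-axis; with |DW| = 10.2, W = (8.35, -12.4). ∠DWK = 93.6° gives WK at 2.70° from the x-axis; with |WK| = 21.0, K = (29.3, -11.4). Then |RK| = |K − R| = 23.2.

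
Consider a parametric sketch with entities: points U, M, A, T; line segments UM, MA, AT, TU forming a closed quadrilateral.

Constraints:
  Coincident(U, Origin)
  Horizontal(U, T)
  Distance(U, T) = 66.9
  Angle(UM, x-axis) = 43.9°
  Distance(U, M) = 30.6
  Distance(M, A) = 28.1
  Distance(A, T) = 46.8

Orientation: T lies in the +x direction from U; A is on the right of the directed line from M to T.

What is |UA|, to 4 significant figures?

21.71

Checks: UM at 43.90° ✓; |MA| = 28.10 ✓; |AT| = 46.80 ✓.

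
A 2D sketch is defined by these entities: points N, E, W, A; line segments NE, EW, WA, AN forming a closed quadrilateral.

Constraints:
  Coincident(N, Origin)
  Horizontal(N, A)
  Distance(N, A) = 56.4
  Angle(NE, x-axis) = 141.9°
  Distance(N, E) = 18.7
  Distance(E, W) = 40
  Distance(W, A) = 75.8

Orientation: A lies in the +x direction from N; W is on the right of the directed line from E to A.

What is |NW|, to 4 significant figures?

31.65

N is at the origin; NA is horizontal with |NA| = 56.4 and A in +x, so A = (56.4, 0). NE runs at 141.9° with |NE| = 18.7, so E = (-14.72, 11.54). W is determined by |EW| = 40.0 and |WA| = 75.8 together: it lies at the intersection of circle(E, 40.0) and circle(A, 75.8). With |EA| = 72.05, the foot of the radical line on EA is 7.252 from E and the perpendicular offset is √(40.0² − 7.252²) = 39.34. Taking the right-of-EA solution: W = (-13.86, -28.45).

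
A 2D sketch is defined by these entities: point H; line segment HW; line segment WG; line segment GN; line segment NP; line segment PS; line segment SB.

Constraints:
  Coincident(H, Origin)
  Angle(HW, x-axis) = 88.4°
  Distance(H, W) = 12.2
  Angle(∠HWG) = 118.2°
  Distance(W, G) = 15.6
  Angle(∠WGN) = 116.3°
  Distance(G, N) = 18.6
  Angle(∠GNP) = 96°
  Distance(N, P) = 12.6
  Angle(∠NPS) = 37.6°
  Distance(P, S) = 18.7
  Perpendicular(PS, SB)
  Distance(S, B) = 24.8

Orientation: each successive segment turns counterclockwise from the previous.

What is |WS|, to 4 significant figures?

20.47

∠GNP = 96.0° gives NP at -62.10° from the x-axis; with |NP| = 12.6, P = (-22.74, -1.561). ∠NPS = 37.6° gives PS at 80.30° from the x-axis; with |PS| = 18.7, S = (-19.59, 16.87). Then |WS| = |S − W| = 20.47.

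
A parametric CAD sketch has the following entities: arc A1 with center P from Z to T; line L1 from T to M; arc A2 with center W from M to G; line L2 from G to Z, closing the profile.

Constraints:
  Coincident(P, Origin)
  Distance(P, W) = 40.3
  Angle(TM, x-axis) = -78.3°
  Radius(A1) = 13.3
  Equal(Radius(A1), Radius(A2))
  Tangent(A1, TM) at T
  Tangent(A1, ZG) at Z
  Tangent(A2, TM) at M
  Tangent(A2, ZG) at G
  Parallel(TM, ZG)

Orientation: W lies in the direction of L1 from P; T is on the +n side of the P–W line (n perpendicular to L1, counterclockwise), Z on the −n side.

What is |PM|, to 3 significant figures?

42.4

The slot axis is L1's direction at -78.3°, so u = (cos -78.3°, sin -78.3°) = (0.203, -0.979) and n = (−sin -78.3°, cos -78.3°) = (0.979, 0.203). P is at the origin and W lies 40.3 along u from P, so W = 40.3·u = (8.17, -39.5). Tangency of A1 to both parallel lines with radius 13.3 puts T and Z at P ± 13.3·n: T = (13.0, 2.70), Z = (-13.0, -2.70). Equal radii place M and G the same way about W: M = W + 13.3·n = (21.2, -36.8), G = W − 13.3·n = (-4.85, -42.2). Then |PM| = |M − P| = 42.4.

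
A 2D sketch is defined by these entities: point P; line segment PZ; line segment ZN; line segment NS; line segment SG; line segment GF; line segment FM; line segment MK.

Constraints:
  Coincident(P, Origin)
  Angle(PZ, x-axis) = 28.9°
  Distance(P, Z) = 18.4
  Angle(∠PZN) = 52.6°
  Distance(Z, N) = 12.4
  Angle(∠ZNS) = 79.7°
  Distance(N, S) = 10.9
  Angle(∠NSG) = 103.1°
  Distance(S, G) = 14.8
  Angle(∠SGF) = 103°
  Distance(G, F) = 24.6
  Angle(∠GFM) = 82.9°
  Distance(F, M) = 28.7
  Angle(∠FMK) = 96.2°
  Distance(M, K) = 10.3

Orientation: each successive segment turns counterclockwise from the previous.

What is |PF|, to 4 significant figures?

34.83

P is at the origin; PZ runs at 28.9° with length 18.4, so Z = (16.11, 8.892). ∠PZN = 52.6° gives ZN at 156.3° from the x-axis; with |ZN| = 12.4, N = (4.754, 13.88). ∠ZNS = 79.7° gives NS at -103.4° from the x-axis; with |NS| = 10.9, S = (2.228, 3.273). ∠NSG = 103.1° gives SG at -26.50° from the x-axis; with |SG| = 14.8, G = (15.47, -3.330). ∠SGF = 103.0° gives GF at 50.50° from the x-axis; with |GF| = 24.6, F = (31.12, 15.65). Then |PF| = |F − P| = 34.83.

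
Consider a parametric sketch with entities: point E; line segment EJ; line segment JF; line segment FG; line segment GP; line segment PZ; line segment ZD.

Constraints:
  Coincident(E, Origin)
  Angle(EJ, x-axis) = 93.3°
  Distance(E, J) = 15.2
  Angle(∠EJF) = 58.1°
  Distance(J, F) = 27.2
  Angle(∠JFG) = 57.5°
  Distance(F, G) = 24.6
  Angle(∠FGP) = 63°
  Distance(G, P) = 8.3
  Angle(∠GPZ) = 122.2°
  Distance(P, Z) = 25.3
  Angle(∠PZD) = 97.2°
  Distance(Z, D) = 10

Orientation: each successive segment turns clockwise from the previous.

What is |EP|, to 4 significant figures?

1.870

∠JFG = 57.5° gives FG at -151.1° from the x-axis; with |FG| = 24.6, G = (1.470, -9.734). ∠FGP = 63.0° gives GP at 91.90° from the x-axis; with |GP| = 8.3, P = (1.195, -1.439). Then |EP| = |P − E| = 1.870.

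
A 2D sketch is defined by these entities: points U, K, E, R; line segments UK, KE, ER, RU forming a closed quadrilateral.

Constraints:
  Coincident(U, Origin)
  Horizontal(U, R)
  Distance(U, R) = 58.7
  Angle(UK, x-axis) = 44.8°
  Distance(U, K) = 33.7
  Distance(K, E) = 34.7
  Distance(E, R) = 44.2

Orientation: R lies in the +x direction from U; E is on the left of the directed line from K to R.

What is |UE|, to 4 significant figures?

68.16

U is at the origin; UR is horizontal with |UR| = 58.7 and R in +x, so R = (58.7, 0). UK runs at 44.8° with |UK| = 33.7, so K = (23.91, 23.75). E is determined by |KE| = 34.7 and |ER| = 44.2 together: it lies at the intersection of circle(K, 34.7) and circle(R, 44.2). With |KR| = 42.12, the foot of the radical line on KR is 12.16 from K and the perpendicular offset is √(34.7² − 12.16²) = 32.50. Taking the left-of-KR solution: E = (52.28, 43.73).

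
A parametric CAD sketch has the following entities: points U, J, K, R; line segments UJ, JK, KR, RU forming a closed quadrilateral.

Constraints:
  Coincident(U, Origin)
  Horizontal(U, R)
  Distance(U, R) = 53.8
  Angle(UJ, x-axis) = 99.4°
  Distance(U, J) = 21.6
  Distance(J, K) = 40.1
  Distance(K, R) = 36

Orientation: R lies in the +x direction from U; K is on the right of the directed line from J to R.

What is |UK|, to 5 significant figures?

22.727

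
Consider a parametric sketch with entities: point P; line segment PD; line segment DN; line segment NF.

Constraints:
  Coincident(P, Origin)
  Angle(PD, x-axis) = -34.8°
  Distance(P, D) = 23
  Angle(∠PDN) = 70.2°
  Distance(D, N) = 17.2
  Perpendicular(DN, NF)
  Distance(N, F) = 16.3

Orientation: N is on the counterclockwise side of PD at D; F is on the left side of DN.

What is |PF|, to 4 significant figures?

10.82

∠PDN = 70.2°, so DN runs at -34.8° + (180° − 70.2°) = 75.00° from the x-axis; with |DN| = 17.2, N = D + 17.2·(cos 75.00°, sin 75.00°) = (23.34, 3.488). DN ⟂ NF; with |NF| = 16.3 on the left of DN, F = N + 16.3·(-0.9659, 0.2588) = (7.594, 7.706). Then |PF| = |F − P| = 10.82.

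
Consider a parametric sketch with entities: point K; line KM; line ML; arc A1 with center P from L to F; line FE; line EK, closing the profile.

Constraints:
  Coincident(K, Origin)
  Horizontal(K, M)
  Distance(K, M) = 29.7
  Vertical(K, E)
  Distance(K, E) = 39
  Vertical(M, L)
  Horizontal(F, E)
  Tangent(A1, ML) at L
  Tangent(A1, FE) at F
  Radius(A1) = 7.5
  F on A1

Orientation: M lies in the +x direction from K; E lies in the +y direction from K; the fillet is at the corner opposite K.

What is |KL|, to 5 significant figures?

43.294

K is at the origin; KM is horizontal with |KM| = 29.7 and M on the +x side, so M = (29.700, 0.0000). KE is vertical with |KE| = 39.0 and E on the +y side, so E = (0.0000, 39.000). The virtual corner opposite K is at (29.700, 39.000). The tangent condition forces PL to be normal to ML and the tangent condition forces PF to be normal to FE, with radius 7.5, so the center P sits 7.5 in from both sides at P = (22.200, 31.500). That places the tangent points at L = (29.700, 31.500) on ML and F = (22.200, 39.000) on FE. Then |KL| = |L − K| = 43.294.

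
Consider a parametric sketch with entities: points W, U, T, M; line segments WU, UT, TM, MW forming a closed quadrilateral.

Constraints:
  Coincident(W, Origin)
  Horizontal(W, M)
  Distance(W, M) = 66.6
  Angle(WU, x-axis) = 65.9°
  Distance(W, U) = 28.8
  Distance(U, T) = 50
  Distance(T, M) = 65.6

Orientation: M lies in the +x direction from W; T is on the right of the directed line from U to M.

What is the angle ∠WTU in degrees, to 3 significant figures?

20.2°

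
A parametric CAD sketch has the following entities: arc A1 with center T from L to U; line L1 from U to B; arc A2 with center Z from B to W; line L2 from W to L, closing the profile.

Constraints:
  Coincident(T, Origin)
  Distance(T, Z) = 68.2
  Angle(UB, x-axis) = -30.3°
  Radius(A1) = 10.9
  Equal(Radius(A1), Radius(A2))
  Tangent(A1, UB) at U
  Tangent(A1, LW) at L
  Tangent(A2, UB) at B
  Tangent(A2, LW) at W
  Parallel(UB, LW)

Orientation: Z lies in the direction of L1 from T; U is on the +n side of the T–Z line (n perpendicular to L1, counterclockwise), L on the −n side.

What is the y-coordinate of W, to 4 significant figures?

-43.82

The slot axis is L1's direction at -30.3°, so u = (cos -30.3°, sin -30.3°) = (0.8634, -0.5045) and n = (−sin -30.3°, cos -30.3°) = (0.5045, 0.8634). T is at the origin and Z lies 68.2 along u from T, so Z = 68.2·u = (58.88, -34.41). Tangency of A1 to both parallel lines with radius 10.9 puts U and L at T ± 10.9·n: U = (5.499, 9.411), L = (-5.499, -9.411). Equal radii place B and W the same way about Z: B = Z + 10.9·n = (64.38, -25.00), W = Z − 10.9·n = (53.38, -43.82). So W.y = -43.82.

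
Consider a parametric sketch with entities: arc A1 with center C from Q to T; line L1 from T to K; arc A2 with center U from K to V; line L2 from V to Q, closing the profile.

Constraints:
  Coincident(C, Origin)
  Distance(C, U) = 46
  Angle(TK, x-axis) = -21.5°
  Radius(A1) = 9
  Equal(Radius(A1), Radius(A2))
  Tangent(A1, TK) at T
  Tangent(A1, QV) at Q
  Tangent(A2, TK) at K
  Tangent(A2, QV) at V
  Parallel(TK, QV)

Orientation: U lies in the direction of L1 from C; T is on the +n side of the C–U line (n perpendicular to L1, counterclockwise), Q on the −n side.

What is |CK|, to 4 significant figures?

46.87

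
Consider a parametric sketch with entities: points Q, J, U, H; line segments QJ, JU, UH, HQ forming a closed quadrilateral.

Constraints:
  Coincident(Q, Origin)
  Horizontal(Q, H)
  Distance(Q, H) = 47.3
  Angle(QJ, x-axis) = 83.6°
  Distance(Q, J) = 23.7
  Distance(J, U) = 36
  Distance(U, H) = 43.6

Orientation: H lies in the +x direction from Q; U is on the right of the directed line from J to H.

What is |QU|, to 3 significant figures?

13.5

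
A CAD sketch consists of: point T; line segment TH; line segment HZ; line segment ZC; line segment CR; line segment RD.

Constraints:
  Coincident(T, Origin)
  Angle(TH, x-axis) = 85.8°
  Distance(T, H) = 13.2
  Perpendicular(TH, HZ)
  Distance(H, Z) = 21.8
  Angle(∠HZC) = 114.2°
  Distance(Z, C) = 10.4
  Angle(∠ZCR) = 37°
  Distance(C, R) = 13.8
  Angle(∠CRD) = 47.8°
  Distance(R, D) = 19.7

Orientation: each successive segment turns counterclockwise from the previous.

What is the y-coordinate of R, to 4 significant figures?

11.36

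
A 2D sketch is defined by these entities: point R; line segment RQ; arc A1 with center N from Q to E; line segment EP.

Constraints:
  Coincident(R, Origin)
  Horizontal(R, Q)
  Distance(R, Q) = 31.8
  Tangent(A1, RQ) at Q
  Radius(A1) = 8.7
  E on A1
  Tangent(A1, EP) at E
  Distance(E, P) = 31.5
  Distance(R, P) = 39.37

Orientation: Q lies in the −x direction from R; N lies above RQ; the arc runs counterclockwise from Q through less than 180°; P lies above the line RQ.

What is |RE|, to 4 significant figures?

24.27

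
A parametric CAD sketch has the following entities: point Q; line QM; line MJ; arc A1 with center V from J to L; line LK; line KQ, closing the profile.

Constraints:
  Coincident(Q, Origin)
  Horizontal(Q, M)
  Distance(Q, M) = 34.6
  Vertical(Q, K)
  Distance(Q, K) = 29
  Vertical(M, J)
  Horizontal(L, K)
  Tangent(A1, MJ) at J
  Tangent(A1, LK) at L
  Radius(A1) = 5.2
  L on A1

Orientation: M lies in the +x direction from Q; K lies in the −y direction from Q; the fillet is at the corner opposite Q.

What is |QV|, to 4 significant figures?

37.83

Q is at the origin; QM is horizontal with |QM| = 34.6 and M on the +x side, so M = (34.60, 0.000). Q and K share the same x with |QK| = 29.0 and K on the −y side, so K = (0.000, -29.00). The virtual corner opposite Q is at (34.60, -29.00). The tangent condition forces VJ to be normal to MJ and the tangent condition forces VL to be normal to LK, with radius 5.2, so the center V sits 5.2 in from both sides at V = (29.40, -23.80). Then |QV| = |V − Q| = 37.83.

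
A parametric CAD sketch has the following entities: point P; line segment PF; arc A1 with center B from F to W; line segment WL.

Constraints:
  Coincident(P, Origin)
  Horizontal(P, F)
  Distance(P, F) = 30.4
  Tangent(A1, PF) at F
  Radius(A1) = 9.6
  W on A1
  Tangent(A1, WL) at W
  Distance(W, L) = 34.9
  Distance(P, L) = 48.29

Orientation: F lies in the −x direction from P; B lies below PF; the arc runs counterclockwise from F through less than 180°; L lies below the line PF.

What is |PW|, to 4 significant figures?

41.22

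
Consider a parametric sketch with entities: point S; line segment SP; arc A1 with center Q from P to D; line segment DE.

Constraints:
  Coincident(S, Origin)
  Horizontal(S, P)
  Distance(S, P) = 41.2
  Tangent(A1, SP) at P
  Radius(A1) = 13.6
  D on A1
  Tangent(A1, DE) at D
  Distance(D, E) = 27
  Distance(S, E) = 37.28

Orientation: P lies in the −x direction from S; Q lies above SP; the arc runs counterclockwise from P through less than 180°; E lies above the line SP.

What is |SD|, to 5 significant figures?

29.884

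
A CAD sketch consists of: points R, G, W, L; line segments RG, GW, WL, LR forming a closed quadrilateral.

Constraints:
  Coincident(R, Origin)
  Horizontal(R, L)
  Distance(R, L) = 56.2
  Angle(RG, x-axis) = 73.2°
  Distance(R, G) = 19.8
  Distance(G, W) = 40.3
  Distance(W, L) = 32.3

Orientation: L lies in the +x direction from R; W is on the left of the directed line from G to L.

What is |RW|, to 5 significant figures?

53.680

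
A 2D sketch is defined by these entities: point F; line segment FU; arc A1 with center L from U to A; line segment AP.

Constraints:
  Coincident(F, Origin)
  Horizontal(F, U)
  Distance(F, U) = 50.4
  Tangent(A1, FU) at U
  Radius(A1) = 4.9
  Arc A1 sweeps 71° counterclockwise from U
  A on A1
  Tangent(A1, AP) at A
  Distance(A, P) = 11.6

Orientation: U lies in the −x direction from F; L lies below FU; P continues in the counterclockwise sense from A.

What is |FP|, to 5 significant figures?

60.517

F is at the origin; FU is horizontal with |FU| = 50.4 and U on the −x side, so U = (-50.400, 0.0000). Tangency of A1 to FU means the radius LU is perpendicular to FU, so L = U + (0, -4.9) = (-50.400, -4.9000). On A1, U sits at bearing 90° from L; a 71° counterclockwise sweep puts A at bearing 161°, so A = L + 4.9·(cos 161°, sin 161°) = (-55.033, -3.3047). Since A1 is tangent to AP there, LA ⟂ AP, so AP runs along (−sin 161°, cos 161°); with |AP| = 11.6, P = (-58.810, -14.273). Then |FP| = |P − F| = 60.517.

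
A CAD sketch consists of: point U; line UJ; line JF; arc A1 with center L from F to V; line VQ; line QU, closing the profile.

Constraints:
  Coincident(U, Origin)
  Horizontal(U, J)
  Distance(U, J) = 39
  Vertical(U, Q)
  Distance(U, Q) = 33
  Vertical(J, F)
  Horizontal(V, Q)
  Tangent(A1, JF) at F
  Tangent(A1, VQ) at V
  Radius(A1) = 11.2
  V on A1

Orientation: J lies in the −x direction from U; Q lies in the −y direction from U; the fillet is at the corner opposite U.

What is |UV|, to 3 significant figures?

43.1

The virtual corner opposite U is at (-39.0, -33.0). Since A1 is tangent to JF there, LF ⟂ JF and the tangent condition forces LV to be normal to VQ, with radius 11.2, so the center L sits 11.2 in from both sides at L = (-27.8, -21.8). That places the tangent points at F = (-39.0, -21.8) on JF and V = (-27.8, -33.0) on VQ. Then |UV| = |V − U| = 43.1.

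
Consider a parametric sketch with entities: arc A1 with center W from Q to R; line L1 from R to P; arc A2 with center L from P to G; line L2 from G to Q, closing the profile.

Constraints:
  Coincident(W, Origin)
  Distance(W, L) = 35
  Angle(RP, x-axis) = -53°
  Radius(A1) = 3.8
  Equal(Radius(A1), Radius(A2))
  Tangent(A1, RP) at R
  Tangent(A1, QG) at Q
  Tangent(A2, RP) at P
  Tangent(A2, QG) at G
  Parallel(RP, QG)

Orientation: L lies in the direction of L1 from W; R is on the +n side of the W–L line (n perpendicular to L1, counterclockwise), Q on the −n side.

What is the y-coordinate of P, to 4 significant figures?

-25.67

Tangency of A1 to both parallel lines with radius 3.8 puts R and Q at W ± 3.8·n: R = (3.035, 2.287), Q = (-3.035, -2.287). Equal radii place P and G the same way about L: P = L + 3.8·n = (24.10, -25.67), G = L − 3.8·n = (18.03, -30.24). So P.y = -25.67.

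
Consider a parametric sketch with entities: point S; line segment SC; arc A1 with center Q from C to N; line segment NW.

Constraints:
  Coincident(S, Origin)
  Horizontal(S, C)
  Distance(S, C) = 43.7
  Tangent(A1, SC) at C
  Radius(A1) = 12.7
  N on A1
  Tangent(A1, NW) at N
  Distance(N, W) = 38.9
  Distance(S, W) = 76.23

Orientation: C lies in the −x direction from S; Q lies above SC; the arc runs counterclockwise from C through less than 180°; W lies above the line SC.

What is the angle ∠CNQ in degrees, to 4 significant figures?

27.22°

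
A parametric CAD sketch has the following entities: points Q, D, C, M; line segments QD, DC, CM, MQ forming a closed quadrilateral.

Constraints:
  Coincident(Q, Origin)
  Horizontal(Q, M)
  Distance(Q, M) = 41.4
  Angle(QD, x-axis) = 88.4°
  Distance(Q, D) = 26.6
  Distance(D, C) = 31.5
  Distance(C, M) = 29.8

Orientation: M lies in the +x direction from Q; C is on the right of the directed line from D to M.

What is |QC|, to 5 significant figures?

12.103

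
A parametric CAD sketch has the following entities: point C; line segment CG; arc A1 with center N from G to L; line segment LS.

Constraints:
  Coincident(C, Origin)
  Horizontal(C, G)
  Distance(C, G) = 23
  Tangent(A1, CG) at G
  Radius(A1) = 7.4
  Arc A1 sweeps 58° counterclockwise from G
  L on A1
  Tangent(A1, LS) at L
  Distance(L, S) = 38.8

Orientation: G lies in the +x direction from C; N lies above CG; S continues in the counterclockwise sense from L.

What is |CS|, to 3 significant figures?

61.7

On A1, G sits at bearing -90° from N; a 58° counterclockwise sweep puts L at bearing -32°, so L = N + 7.4·(cos -32°, sin -32°) = (29.3, 3.48). Tangency of A1 to LS means the radius NL is perpendicular to LS, so LS runs along (−sin -32°, cos -32°); with |LS| = 38.8, S = (49.8, 36.4). Then |CS| = |S − C| = 61.7.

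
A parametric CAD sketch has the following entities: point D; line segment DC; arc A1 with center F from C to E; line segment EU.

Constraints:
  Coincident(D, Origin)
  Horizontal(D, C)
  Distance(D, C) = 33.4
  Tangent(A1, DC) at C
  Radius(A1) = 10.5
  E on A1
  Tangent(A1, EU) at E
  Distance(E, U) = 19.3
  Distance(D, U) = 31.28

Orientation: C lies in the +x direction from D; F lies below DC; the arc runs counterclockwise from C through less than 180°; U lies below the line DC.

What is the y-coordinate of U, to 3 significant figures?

-25.8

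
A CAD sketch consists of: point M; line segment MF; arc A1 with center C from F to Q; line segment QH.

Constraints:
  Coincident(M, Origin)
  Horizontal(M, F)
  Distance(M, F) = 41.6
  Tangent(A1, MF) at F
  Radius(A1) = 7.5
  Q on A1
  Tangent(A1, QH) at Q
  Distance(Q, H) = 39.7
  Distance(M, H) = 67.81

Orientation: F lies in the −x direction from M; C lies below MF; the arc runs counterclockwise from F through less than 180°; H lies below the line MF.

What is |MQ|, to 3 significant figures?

49.7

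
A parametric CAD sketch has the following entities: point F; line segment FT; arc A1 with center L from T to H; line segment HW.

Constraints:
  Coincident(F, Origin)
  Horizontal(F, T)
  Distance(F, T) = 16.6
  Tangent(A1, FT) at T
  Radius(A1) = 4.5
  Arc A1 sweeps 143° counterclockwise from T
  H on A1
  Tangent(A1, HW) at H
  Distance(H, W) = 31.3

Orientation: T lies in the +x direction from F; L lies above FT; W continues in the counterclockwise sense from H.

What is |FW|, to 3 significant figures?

27.5

On A1, T sits at bearing -90° from L; a 143° counterclockwise sweep puts H at bearing 53°, so H = L + 4.5·(cos 53°, sin 53°) = (19.3, 8.09). A1 meets HW tangentially, so LH is at right angles to HW, so HW runs along (−sin 53°, cos 53°); with |HW| = 31.3, W = (-5.69, 26.9). Then |FW| = |W − F| = 27.5.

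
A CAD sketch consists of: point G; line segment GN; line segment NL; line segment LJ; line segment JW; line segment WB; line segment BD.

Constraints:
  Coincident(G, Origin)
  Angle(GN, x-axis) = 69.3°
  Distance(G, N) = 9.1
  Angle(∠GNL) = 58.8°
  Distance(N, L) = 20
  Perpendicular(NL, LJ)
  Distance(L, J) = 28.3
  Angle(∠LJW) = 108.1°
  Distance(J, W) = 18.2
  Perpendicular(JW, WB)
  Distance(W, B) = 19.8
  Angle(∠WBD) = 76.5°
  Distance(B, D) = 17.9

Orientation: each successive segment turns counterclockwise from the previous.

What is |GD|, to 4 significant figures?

11.34

G is at the origin; GN runs at 69.3° with length 9.1, so N = (3.217, 8.513). ∠GNL = 58.8° gives NL at -169.5° from the x-axis; with |NL| = 20.0, L = (-16.45, 4.868). NL ⟂ LJ, so LJ runs at -79.50°; with |LJ| = 28.3, J = (-11.29, -22.96). ∠LJW = 108.1° gives JW at -7.600° from the x-axis; with |JW| = 18.2, W = (6.749, -25.37). The perpendicularity gives WB at right angles to JW, so WB runs at 82.40°; with |WB| = 19.8, B = (9.368, -5.739). ∠WBD = 76.5° gives BD at -174.1° from the x-axis; with |BD| = 17.9, D = (-8.438, -7.579). Then |GD| = |D − G| = 11.34.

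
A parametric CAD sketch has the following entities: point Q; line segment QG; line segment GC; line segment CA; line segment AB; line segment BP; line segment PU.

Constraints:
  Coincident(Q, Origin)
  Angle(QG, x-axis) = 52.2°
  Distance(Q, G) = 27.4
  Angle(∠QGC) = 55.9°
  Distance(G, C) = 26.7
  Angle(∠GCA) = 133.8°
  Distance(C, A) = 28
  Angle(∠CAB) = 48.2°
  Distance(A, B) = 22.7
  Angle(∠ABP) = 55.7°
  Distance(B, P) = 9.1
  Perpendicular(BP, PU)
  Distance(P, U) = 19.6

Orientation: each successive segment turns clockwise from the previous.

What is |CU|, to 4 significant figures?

29.90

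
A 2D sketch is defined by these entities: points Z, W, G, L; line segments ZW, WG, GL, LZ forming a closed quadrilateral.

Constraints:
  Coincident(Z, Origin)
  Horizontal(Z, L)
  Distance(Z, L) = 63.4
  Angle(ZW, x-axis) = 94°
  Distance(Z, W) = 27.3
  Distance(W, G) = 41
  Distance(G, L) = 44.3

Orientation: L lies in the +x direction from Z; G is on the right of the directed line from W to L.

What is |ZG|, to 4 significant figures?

21.16

Z is at the origin; Z and L share the same y with |ZL| = 63.4 and L in +x, so L = (63.4, 0). ZW runs at 94.0° with |ZW| = 27.3, so W = (-1.904, 27.23). G is determined by |WG| = 41.0 and |GL| = 44.3 together: it lies at the intersection of circle(W, 41.0) and circle(L, 44.3). With |WL| = 70.76, the foot of the radical line on WL is 33.39 from W and the perpendicular offset is √(41.0² − 33.39²) = 23.80. Taking the right-of-WL solution: G = (19.75, -7.580).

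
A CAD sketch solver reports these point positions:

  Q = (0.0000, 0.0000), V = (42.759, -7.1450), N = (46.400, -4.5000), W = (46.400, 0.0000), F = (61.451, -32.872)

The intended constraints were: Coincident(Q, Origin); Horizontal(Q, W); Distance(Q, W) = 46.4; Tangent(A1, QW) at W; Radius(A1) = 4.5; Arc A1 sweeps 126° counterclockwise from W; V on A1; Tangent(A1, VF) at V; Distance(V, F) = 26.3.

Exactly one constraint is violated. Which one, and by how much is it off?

Distance(V, F) = 26.3 — off by 5.50.

Q = (0.00, 0.00) ✓; Q.y = 0.00, W.y = 0.00 ✓; |QW| = 46.40 ✓; ∠(NW, WQ) = 90.00° ✓; |NW| = 4.500 ✓; bearing(N→V) − bearing(N→W) = 126.0° ✓; |NV| = 4.500 ✓; ∠(NV, VF) = 90.00° ✓; |VF| = 31.80 ✗.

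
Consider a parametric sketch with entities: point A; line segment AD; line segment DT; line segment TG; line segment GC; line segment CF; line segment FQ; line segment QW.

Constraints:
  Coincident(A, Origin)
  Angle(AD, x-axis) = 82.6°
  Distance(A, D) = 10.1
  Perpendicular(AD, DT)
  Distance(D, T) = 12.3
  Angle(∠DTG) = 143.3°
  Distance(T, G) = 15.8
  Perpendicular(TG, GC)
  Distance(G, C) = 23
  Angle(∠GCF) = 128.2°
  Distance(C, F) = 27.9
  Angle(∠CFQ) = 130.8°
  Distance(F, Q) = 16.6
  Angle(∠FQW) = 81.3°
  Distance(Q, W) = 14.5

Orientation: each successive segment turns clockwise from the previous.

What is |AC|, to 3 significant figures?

21.0

A is at the origin; AD runs at 82.6° with length 10.1, so D = (1.30, 10.0). AD is perpendicular to DT, so DT runs at -7.40°; with |DT| = 12.3, T = (13.5, 8.43). ∠DTG = 143.3° gives TG at -44.1° from the x-axis; with |TG| = 15.8, G = (24.8, -2.56). TG ⟂ GC, so GC runs at -134°; with |GC| = 23.0, C = (8.84, -19.1). Then |AC| = |C − A| = 21.0.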